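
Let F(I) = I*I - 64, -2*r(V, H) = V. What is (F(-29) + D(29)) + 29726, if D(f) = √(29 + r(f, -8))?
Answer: 30503 + √58/2 ≈ 30507.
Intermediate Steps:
r(V, H) = -V/2
F(I) = -64 + I² (F(I) = I² - 64 = -64 + I²)
D(f) = √(29 - f/2)
(F(-29) + D(29)) + 29726 = ((-64 + (-29)²) + √(116 - 2*29)/2) + 29726 = ((-64 + 841) + √(116 - 58)/2) + 29726 = (777 + √58/2) + 29726 = 30503 + √58/2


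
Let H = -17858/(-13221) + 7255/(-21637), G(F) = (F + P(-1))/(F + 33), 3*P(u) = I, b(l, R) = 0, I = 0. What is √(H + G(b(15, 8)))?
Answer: √9232682198562823/95354259 ≈ 1.0077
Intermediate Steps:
P(u) = 0 (P(u) = (⅓)*0 = 0)
G(F) = F/(33 + F) (G(F) = (F + 0)/(F + 33) = F/(33 + F))
H = 290475191/286062777 (H = -17858*(-1/13221) + 7255*(-1/21637) = 17858/13221 - 7255/21637 = 290475191/286062777 ≈ 1.0154)
√(H + G(b(15, 8))) = √(290475191/286062777 + 0/(33 + 0)) = √(290475191/286062777 + 0/33) = √(290475191/286062777 + 0*(1/33)) = √(290475191/286062777 + 0) = √(290475191/286062777) = √9232682198562823/95354259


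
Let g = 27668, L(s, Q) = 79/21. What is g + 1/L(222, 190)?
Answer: 2185793/79 ≈ 27668.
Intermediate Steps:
L(s, Q) = 79/21 (L(s, Q) = 79*(1/21) = 79/21)
g + 1/L(222, 190) = 27668 + 1/(79/21) = 27668 + 21/79 = 2185793/79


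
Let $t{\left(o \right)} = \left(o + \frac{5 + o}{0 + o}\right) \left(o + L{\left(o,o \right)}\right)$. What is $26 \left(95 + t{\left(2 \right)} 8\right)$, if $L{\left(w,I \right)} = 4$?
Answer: $9334$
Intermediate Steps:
$t{\left(o \right)} = \left(4 + o\right) \left(o + \frac{5 + o}{o}\right)$ ($t{\left(o \right)} = \left(o + \frac{5 + o}{0 + o}\right) \left(o + 4\right) = \left(o + \frac{5 + o}{o}\right) \left(4 + o\right) = \left(4 + o\right) \left(o + \frac{5 + o}{o}\right)$)
$26 \left(95 + t{\left(2 \right)} 8\right) = 26 \left(95 + \left(9 + 2^{2} + 5 \cdot 2 + \frac{20}{2}\right) 8\right) = 26 \left(95 + \left(9 + 4 + 10 + 20 \cdot \frac{1}{2}\right) 8\right) = 26 \left(95 + \left(9 + 4 + 10 + 10\right) 8\right) = 26 \left(95 + 33 \cdot 8\right) = 26 \left(95 + 264\right) = 26 \cdot 359 = 9334$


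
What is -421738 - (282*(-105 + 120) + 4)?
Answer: -425972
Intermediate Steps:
-421738 - (282*(-105 + 120) + 4) = -421738 - (282*15 + 4) = -421738 - (4230 + 4) = -421738 - 1*4234 = -421738 - 4234 = -425972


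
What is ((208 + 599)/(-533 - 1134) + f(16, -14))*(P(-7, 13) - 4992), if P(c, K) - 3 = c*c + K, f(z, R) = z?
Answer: -127436855/1667 ≈ -76447.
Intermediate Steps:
P(c, K) = 3 + K + c² (P(c, K) = 3 + (c*c + K) = 3 + (c² + K) = 3 + (K + c²) = 3 + K + c²)
((208 + 599)/(-533 - 1134) + f(16, -14))*(P(-7, 13) - 4992) = ((208 + 599)/(-533 - 1134) + 16)*((3 + 13 + (-7)²) - 4992) = (807/(-1667) + 16)*((3 + 13 + 49) - 4992) = (807*(-1/1667) + 16)*(65 - 4992) = (-807/1667 + 16)*(-4927) = (25865/1667)*(-4927) = -127436855/1667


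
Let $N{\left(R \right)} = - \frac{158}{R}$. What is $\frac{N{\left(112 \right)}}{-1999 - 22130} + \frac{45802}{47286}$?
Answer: $\frac{3438472069}{3549665448} \approx 0.96867$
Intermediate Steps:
$\frac{N{\left(112 \right)}}{-1999 - 22130} + \frac{45802}{47286} = \frac{\left(-158\right) \frac{1}{112}}{-1999 - 22130} + \frac{45802}{47286} = \frac{\left(-158\right) \frac{1}{112}}{-1999 - 22130} + 45802 \cdot \frac{1}{47286} = - \frac{79}{56 \left(-24129\right)} + \frac{22901}{23643} = \left(- \frac{79}{56}\right) \left(- \frac{1}{24129}\right) + \frac{22901}{23643} = \frac{79}{1351224} + \frac{22901}{23643} = \frac{3438472069}{3549665448}$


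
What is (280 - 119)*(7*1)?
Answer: 1127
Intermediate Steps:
(280 - 119)*(7*1) = 161*7 = 1127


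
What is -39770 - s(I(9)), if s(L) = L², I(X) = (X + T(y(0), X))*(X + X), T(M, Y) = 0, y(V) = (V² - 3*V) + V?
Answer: -66014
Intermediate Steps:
y(V) = V² - 2*V
I(X) = 2*X² (I(X) = (X + 0)*(X + X) = X*(2*X) = 2*X²)
-39770 - s(I(9)) = -39770 - (2*9²)² = -39770 - (2*81)² = -39770 - 1*162² = -39770 - 1*26244 = -39770 - 26244 = -66014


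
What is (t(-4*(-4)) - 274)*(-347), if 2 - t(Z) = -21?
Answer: 87097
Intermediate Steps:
t(Z) = 23 (t(Z) = 2 - 1*(-21) = 2 + 21 = 23)
(t(-4*(-4)) - 274)*(-347) = (23 - 274)*(-347) = -251*(-347) = 87097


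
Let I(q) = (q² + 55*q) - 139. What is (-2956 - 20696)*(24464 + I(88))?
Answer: -872971668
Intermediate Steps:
I(q) = -139 + q² + 55*q
(-2956 - 20696)*(24464 + I(88)) = (-2956 - 20696)*(24464 + (-139 + 88² + 55*88)) = -23652*(24464 + (-139 + 7744 + 4840)) = -23652*(24464 + 12445) = -23652*36909 = -872971668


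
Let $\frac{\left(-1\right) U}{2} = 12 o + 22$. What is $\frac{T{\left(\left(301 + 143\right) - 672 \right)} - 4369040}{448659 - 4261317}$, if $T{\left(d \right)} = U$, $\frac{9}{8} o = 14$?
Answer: $\frac{6554074}{5718987} \approx 1.146$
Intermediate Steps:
$o = \frac{112}{9}$ ($o = \frac{8}{9} \cdot 14 = \frac{112}{9} \approx 12.444$)
$U = - \frac{1028}{3}$ ($U = - 2 \left(12 \cdot \frac{112}{9} + 22\right) = - 2 \left(\frac{448}{3} + 22\right) = \left(-2\right) \frac{514}{3} = - \frac{1028}{3} \approx -342.67$)
$T{\left(d \right)} = - \frac{1028}{3}$
$\frac{T{\left(\left(301 + 143\right) - 672 \right)} - 4369040}{448659 - 4261317} = \frac{- \frac{1028}{3} - 4369040}{448659 - 4261317} = - \frac{13108148}{3 \left(-3812658\right)} = \left(- \frac{13108148}{3}\right) \left(- \frac{1}{3812658}\right) = \frac{6554074}{5718987}$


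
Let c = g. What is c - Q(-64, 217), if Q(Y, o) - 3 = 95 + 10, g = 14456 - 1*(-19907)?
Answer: 34255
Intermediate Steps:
g = 34363 (g = 14456 + 19907 = 34363)
Q(Y, o) = 108 (Q(Y, o) = 3 + (95 + 10) = 3 + 105 = 108)
c = 34363
c - Q(-64, 217) = 34363 - 1*108 = 34363 - 108 = 34255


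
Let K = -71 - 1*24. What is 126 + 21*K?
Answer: -1869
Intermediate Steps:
K = -95 (K = -71 - 24 = -95)
126 + 21*K = 126 + 21*(-95) = 126 - 1995 = -1869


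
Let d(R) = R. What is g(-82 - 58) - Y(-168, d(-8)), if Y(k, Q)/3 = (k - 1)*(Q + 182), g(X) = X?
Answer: 88078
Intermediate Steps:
Y(k, Q) = 3*(-1 + k)*(182 + Q) (Y(k, Q) = 3*((k - 1)*(Q + 182)) = 3*((-1 + k)*(182 + Q)) = 3*(-1 + k)*(182 + Q))
g(-82 - 58) - Y(-168, d(-8)) = (-82 - 58) - (-546 - 3*(-8) + 546*(-168) + 3*(-8)*(-168)) = -140 - (-546 + 24 - 91728 + 4032) = -140 - 1*(-88218) = -140 + 88218 = 88078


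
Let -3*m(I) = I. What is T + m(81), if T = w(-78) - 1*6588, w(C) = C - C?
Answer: -6615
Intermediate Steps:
m(I) = -I/3
w(C) = 0
T = -6588 (T = 0 - 1*6588 = 0 - 6588 = -6588)
T + m(81) = -6588 - 1/3*81 = -6588 - 27 = -6615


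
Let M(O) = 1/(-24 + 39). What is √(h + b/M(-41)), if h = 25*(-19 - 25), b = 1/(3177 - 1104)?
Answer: 3*I*√58358405/691 ≈ 33.166*I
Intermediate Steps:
M(O) = 1/15
b = 1/2073 ≈ 0.00048239
h = -1100 (h = 25*(-44) = -1100)
√(h + b/M(-41)) = √(-1100 + 1/(2073*(1/15))) = √(-1100 + (1/2073)*15) = √(-1100 + 5/691) = √(-760095/691) = 3*I*√58358405/691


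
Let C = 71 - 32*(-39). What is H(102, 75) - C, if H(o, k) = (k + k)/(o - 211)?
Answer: -143921/109 ≈ -1320.4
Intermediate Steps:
H(o, k) = 2*k/(-211 + o) (H(o, k) = (2*k)/(-211 + o) = 2*k/(-211 + o))
C = 1319 (C = 71 + 1248 = 1319)
H(102, 75) - C = 2*75/(-211 + 102) - 1*1319 = 2*75/(-109) - 1319 = 2*75*(-1/109) - 1319 = -150/109 - 1319 = -143921/109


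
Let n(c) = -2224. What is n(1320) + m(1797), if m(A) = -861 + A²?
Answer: 3226124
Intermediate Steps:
n(1320) + m(1797) = -2224 + (-861 + 1797²) = -2224 + (-861 + 3229209) = -2224 + 3228348 = 3226124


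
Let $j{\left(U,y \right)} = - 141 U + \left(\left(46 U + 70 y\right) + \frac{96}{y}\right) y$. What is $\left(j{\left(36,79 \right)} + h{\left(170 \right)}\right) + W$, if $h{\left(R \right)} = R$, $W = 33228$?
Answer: $596112$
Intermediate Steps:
$j{\left(U,y \right)} = - 141 U + y \left(46 U + 70 y + \frac{96}{y}\right)$ ($j{\left(U,y \right)} = - 141 U + \left(46 U + 70 y + \frac{96}{y}\right) y = - 141 U + y \left(46 U + 70 y + \frac{96}{y}\right)$)
$\left(j{\left(36,79 \right)} + h{\left(170 \right)}\right) + W = \left(\left(96 - 5076 + 70 \cdot 79^{2} + 46 \cdot 36 \cdot 79\right) + 170\right) + 33228 = \left(\left(96 - 5076 + 70 \cdot 6241 + 130824\right) + 170\right) + 33228 = \left(\left(96 - 5076 + 436870 + 130824\right) + 170\right) + 33228 = \left(562714 + 170\right) + 33228 = 562884 + 33228 = 596112$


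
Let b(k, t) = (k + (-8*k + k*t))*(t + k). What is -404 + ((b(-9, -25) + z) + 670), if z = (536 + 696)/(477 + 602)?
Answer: -10277322/1079 ≈ -9524.9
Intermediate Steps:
z = 1232/1079 ≈ 1.1418
b(k, t) = (k + t)*(-7*k + k*t) (b(k, t) = (-7*k + k*t)*(k + t) = (k + t)*(-7*k + k*t))
-404 + ((b(-9, -25) + z) + 670) = -404 + ((-9*((-25)² - 7*(-9) - 7*(-25) - 9*(-25)) + 1232/1079) + 670) = -404 + ((-9*(625 + 63 + 175 + 225) + 1232/1079) + 670) = -404 + ((-9*1088 + 1232/1079) + 670) = -404 + ((-9792 + 1232/1079) + 670) = -404 + (-10564336/1079 + 670) = -404 - 9841406/1079 = -10277322/1079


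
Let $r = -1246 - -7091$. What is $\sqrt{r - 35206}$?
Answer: $i \sqrt{29361} \approx 171.35 i$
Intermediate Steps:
$r = 5845$ ($r = -1246 + 7091 = 5845$)
$\sqrt{r - 35206} = \sqrt{5845 - 35206} = \sqrt{-29361} = i \sqrt{29361}$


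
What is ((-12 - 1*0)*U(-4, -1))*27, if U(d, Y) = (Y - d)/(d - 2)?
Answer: 162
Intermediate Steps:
U(d, Y) = (Y - d)/(-2 + d)
((-12 - 1*0)*U(-4, -1))*27 = ((-12 - 1*0)*((-1 - 1*(-4))/(-2 - 4)))*27 = ((-12 + 0)*((-1 + 4)/(-6)))*27 = -(-2)*3*27 = -12*(-1/2)*27 = 6*27 = 162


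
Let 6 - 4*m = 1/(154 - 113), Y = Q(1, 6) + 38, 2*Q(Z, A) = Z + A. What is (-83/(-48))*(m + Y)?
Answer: 585233/7872 ≈ 74.344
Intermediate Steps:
Q(Z, A) = A/2 + Z/2 (Q(Z, A) = (Z + A)/2 = (A + Z)/2 = A/2 + Z/2)
Y = 83/2 (Y = ((½)*6 + (½)*1) + 38 = (3 + ½) + 38 = 7/2 + 38 = 83/2 ≈ 41.500)
m = 245/164 (m = 3/2 - 1/(4*(154 - 113)) = 3/2 - ¼/41 = 3/2 - ¼*1/41 = 3/2 - 1/164 = 245/164 ≈ 1.4939)
(-83/(-48))*(m + Y) = (-83/(-48))*(245/164 + 83/2) = -83*(-1/48)*(7051/164) = (83/48)*(7051/164) = 585233/7872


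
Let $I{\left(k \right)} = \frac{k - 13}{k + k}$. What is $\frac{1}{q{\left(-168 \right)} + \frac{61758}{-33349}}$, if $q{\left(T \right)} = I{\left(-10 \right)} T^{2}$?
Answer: $\frac{166745}{5411833722} \approx 3.0811 \cdot 10^{-5}$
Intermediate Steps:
$I{\left(k \right)} = \frac{-13 + k}{2 k}$
$q{\left(T \right)} = \frac{23 T^{2}}{20}$ ($q{\left(T \right)} = \frac{-13 - 10}{2 \left(-10\right)} T^{2} = \frac{1}{2} \left(- \frac{1}{10}\right) \left(-23\right) T^{2} = \frac{23 T^{2}}{20}$)
$\frac{1}{q{\left(-168 \right)} + \frac{61758}{-33349}} = \frac{1}{\frac{23 \left(-168\right)^{2}}{20} + \frac{61758}{-33349}} = \frac{1}{\frac{23}{20} \cdot 28224 + 61758 \left(- \frac{1}{33349}\right)} = \frac{1}{\frac{162288}{5} - \frac{61758}{33349}} = \frac{1}{\frac{5411833722}{166745}} = \frac{166745}{5411833722}$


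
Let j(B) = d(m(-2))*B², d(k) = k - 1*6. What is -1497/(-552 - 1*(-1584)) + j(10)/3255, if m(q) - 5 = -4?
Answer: -359249/223944 ≈ -1.6042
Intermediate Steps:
m(q) = 1 (m(q) = 5 - 4 = 1)
d(k) = -6 + k (d(k) = k - 6 = -6 + k)
j(B) = -5*B² (j(B) = (-6 + 1)*B² = -5*B²)
-1497/(-552 - 1*(-1584)) + j(10)/3255 = -1497/(-552 - 1*(-1584)) - 5*10²/3255 = -1497/(-552 + 1584) - 5*100*(1/3255) = -1497/1032 - 500*1/3255 = -1497*1/1032 - 100/651 = -499/344 - 100/651 = -359249/223944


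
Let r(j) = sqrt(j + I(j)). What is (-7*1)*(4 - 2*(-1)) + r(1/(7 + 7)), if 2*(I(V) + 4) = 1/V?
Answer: -42 + sqrt(602)/14 ≈ -40.247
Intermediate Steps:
I(V) = -4 + 1/(2*V)
r(j) = sqrt(-4 + j + 1/(2*j)) (r(j) = sqrt(j + (-4 + 1/(2*j))) = sqrt(-4 + j + 1/(2*j)))
(-7*1)*(4 - 2*(-1)) + r(1/(7 + 7)) = (-7*1)*(4 - 2*(-1)) + sqrt(-16 + 2/(1/(7 + 7)) + 4/(7 + 7))/2 = -7*(4 + 2) + sqrt(-16 + 2/(1/14) + 4/14)/2 = -7*6 + sqrt(-16 + 2/(1/14) + 4*(1/14))/2 = -42 + sqrt(-16 + 2*14 + 2/7)/2 = -42 + sqrt(-16 + 28 + 2/7)/2 = -42 + sqrt(86/7)/2 = -42 + (sqrt(602)/7)/2 = -42 + sqrt(602)/14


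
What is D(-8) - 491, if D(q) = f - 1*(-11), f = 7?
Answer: -473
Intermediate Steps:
D(q) = 18 (D(q) = 7 - 1*(-11) = 7 + 11 = 18)
D(-8) - 491 = 18 - 491 = -473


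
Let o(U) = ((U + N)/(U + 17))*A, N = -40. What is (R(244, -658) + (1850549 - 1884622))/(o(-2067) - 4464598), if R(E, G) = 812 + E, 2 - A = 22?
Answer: 6768485/915246804 ≈ 0.0073953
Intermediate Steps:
A = -20 (A = 2 - 1*22 = 2 - 22 = -20)
o(U) = -20*(-40 + U)/(17 + U) (o(U) = ((U - 40)/(U + 17))*(-20) = ((-40 + U)/(17 + U))*(-20) = -20*(-40 + U)/(17 + U))
(R(244, -658) + (1850549 - 1884622))/(o(-2067) - 4464598) = ((812 + 244) + (1850549 - 1884622))/(20*(40 - 1*(-2067))/(17 - 2067) - 4464598) = (1056 - 34073)/(20*(40 + 2067)/(-2050) - 4464598) = -33017/(20*(-1/2050)*2107 - 4464598) = -33017/(-4214/205 - 4464598) = -33017/(-915246804/205) = -33017*(-205/915246804) = 6768485/915246804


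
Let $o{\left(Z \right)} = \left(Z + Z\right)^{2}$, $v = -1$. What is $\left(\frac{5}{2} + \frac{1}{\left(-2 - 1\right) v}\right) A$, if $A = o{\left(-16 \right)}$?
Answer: $\frac{8704}{3} \approx 2901.3$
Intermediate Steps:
$o{\left(Z \right)} = 4 Z^{2}$ ($o{\left(Z \right)} = \left(2 Z\right)^{2} = 4 Z^{2}$)
$A = 1024$ ($A = 4 \left(-16\right)^{2} = 4 \cdot 256 = 1024$)
$\left(\frac{5}{2} + \frac{1}{\left(-2 - 1\right) v}\right) A = \left(\frac{5}{2} + \frac{1}{\left(-2 - 1\right) \left(-1\right)}\right) 1024 = \left(5 \cdot \frac{1}{2} + \frac{1}{-3} \left(-1\right)\right) 1024 = \left(\frac{5}{2} - - \frac{1}{3}\right) 1024 = \left(\frac{5}{2} + \frac{1}{3}\right) 1024 = \frac{17}{6} \cdot 1024 = \frac{8704}{3}$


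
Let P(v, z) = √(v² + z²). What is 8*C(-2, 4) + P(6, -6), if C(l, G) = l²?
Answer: 32 + 6*√2 ≈ 40.485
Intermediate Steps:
8*C(-2, 4) + P(6, -6) = 8*(-2)² + √(6² + (-6)²) = 8*4 + √(36 + 36) = 32 + √72 = 32 + 6*√2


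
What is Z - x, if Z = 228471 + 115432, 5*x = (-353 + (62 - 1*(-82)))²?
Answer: 1675834/5 ≈ 3.3517e+5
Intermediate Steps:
x = 43681/5 (x = (-353 + (62 - 1*(-82)))²/5 = (-353 + (62 + 82))²/5 = (-353 + 144)²/5 = (⅕)*(-209)² = (⅕)*43681 = 43681/5 ≈ 8736.2)
Z = 343903
Z - x = 343903 - 1*43681/5 = 343903 - 43681/5 = 1675834/5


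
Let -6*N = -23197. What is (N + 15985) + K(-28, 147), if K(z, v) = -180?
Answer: 118027/6 ≈ 19671.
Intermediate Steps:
N = 23197/6 (N = -⅙*(-23197) = 23197/6 ≈ 3866.2)
(N + 15985) + K(-28, 147) = (23197/6 + 15985) - 180 = 119107/6 - 180 = 118027/6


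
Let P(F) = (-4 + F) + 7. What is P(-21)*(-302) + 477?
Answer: 5913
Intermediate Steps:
P(F) = 3 + F
P(-21)*(-302) + 477 = (3 - 21)*(-302) + 477 = -18*(-302) + 477 = 5436 + 477 = 5913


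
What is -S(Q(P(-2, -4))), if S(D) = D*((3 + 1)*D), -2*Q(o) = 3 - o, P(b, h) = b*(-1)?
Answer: -1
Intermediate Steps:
P(b, h) = -b
Q(o) = -3/2 + o/2 (Q(o) = -(3 - o)/2 = -3/2 + o/2)
S(D) = 4*D² (S(D) = D*(4*D) = 4*D²)
-S(Q(P(-2, -4))) = -4*(-3/2 + (-1*(-2))/2)² = -4*(-3/2 + (½)*2)² = -4*(-3/2 + 1)² = -4*(-½)² = -4/4 = -1*1 = -1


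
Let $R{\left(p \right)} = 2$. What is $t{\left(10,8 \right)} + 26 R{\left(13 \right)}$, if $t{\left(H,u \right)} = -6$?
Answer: $46$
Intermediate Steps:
$t{\left(10,8 \right)} + 26 R{\left(13 \right)} = -6 + 26 \cdot 2 = -6 + 52 = 46$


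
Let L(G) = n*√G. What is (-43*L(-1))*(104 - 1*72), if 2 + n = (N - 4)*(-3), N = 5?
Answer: 6880*I ≈ 6880.0*I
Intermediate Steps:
n = -5 (n = -2 + (5 - 4)*(-3) = -2 + 1*(-3) = -2 - 3 = -5)
L(G) = -5*√G
(-43*L(-1))*(104 - 1*72) = (-(-215)*√(-1))*(104 - 1*72) = (-(-215)*I)*(104 - 72) = (215*I)*32 = 6880*I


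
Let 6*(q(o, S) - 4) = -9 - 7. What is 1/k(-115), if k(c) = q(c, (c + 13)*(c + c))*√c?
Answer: -3*I*√115/460 ≈ -0.069938*I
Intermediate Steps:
q(o, S) = 4/3 (q(o, S) = 4 + (-9 - 7)/6 = 4 + (⅙)*(-16) = 4 - 8/3 = 4/3)
k(c) = 4*√c/3
1/k(-115) = 1/(4*√(-115)/3) = 1/(4*(I*√115)/3) = 1/(4*I*√115/3) = -3*I*√115/460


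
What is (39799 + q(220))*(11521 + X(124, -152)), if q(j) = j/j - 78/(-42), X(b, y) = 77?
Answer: 3231353574/7 ≈ 4.6162e+8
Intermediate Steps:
q(j) = 20/7 (q(j) = 1 - 78*(-1/42) = 1 + 13/7 = 20/7)
(39799 + q(220))*(11521 + X(124, -152)) = (39799 + 20/7)*(11521 + 77) = (278613/7)*11598 = 3231353574/7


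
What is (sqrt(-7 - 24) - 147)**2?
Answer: (147 - I*sqrt(31))**2 ≈ 21578.0 - 1636.9*I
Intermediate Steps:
(sqrt(-7 - 24) - 147)**2 = (sqrt(-31) - 147)**2 = (I*sqrt(31) - 147)**2 = (-147 + I*sqrt(31))**2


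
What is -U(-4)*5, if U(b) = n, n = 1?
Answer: -5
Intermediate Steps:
U(b) = 1
-U(-4)*5 = -1*1*5 = -1*5 = -5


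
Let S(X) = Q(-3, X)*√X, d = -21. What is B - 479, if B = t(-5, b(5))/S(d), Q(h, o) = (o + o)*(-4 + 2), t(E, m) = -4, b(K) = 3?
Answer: -479 + I*√21/441 ≈ -479.0 + 0.010391*I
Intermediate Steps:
Q(h, o) = -4*o (Q(h, o) = (2*o)*(-2) = -4*o)
S(X) = -4*X^(3/2) (S(X) = (-4*X)*√X = -4*X^(3/2))
B = I*√21/441 (B = -4*(-I*√21/1764) = -(-1)*I*√21/441 = I*√21/441 ≈ 0.010391*I)
B - 479 = I*√21/441 - 479 = -479 + I*√21/441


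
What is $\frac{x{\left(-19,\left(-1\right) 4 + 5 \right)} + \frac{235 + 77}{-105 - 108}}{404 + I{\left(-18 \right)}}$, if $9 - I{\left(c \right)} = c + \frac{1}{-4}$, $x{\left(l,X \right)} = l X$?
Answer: $- \frac{5812}{122475} \approx -0.047455$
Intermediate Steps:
$x{\left(l,X \right)} = X l$
$I{\left(c \right)} = \frac{37}{4} - c$ ($I{\left(c \right)} = 9 - \left(c + \frac{1}{-4}\right) = 9 - \left(c - \frac{1}{4}\right) = 9 - \left(- \frac{1}{4} + c\right) = \frac{37}{4} - c$)
$\frac{x{\left(-19,\left(-1\right) 4 + 5 \right)} + \frac{235 + 77}{-105 - 108}}{404 + I{\left(-18 \right)}} = \frac{\left(\left(-1\right) 4 + 5\right) \left(-19\right) + \frac{235 + 77}{-105 - 108}}{404 + \left(\frac{37}{4} - -18\right)} = \frac{\left(-4 + 5\right) \left(-19\right) + \frac{312}{-213}}{404 + \left(\frac{37}{4} + 18\right)} = \frac{1 \left(-19\right) + 312 \left(- \frac{1}{213}\right)}{404 + \frac{109}{4}} = \frac{-19 - \frac{104}{71}}{\frac{1725}{4}} = \left(- \frac{1453}{71}\right) \frac{4}{1725} = - \frac{5812}{122475}$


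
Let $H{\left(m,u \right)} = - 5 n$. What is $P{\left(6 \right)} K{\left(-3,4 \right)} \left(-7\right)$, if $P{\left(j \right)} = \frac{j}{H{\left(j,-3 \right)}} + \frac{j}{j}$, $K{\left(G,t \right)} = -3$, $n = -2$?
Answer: $\frac{168}{5} \approx 33.6$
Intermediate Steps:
$H{\left(m,u \right)} = 10$ ($H{\left(m,u \right)} = \left(-5\right) \left(-2\right) = 10$)
$P{\left(j \right)} = 1 + \frac{j}{10}$ ($P{\left(j \right)} = \frac{j}{10} + \frac{j}{j} = j \frac{1}{10} + 1 = \frac{j}{10} + 1 = 1 + \frac{j}{10}$)
$P{\left(6 \right)} K{\left(-3,4 \right)} \left(-7\right) = \left(1 + \frac{1}{10} \cdot 6\right) \left(-3\right) \left(-7\right) = \left(1 + \frac{3}{5}\right) \left(-3\right) \left(-7\right) = \frac{8}{5} \left(-3\right) \left(-7\right) = \left(- \frac{24}{5}\right) \left(-7\right) = \frac{168}{5}$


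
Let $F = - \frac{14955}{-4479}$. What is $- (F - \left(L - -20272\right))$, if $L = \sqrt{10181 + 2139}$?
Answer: $\frac{30261111}{1493} + 4 \sqrt{770} \approx 20380.0$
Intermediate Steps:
$F = \frac{4985}{1493}$ ($F = \left(-14955\right) \left(- \frac{1}{4479}\right) = \frac{4985}{1493} \approx 3.3389$)
$L = 4 \sqrt{770}$ ($L = \sqrt{12320} = 4 \sqrt{770} \approx 111.0$)
$- (F - \left(L - -20272\right)) = - (\frac{4985}{1493} - \left(4 \sqrt{770} - -20272\right)) = - (\frac{4985}{1493} - \left(4 \sqrt{770} + 20272\right)) = - (\frac{4985}{1493} - \left(20272 + 4 \sqrt{770}\right)) = - (- \frac{30261111}{1493} - 4 \sqrt{770}) = \frac{30261111}{1493} + 4 \sqrt{770}$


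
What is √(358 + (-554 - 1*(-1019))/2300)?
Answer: √18948895/230 ≈ 18.926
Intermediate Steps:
√(358 + (-554 - 1*(-1019))/2300) = √(358 + (-554 + 1019)*(1/2300)) = √(358 + 465*(1/2300)) = √(358 + 93/460) = √(164773/460) = √18948895/230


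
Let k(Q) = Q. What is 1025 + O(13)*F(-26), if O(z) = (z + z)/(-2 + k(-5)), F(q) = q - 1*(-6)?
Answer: 7695/7 ≈ 1099.3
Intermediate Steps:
F(q) = 6 + q (F(q) = q + 6 = 6 + q)
O(z) = -2*z/7 (O(z) = (z + z)/(-2 - 5) = (2*z)/(-7) = (2*z)*(-⅐) = -2*z/7)
1025 + O(13)*F(-26) = 1025 + (-2/7*13)*(6 - 26) = 1025 - 26/7*(-20) = 1025 + 520/7 = 7695/7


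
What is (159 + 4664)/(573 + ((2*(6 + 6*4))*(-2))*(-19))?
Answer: 4823/2853 ≈ 1.6905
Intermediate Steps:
(159 + 4664)/(573 + ((2*(6 + 6*4))*(-2))*(-19)) = 4823/(573 + ((2*(6 + 24))*(-2))*(-19)) = 4823/(573 + ((2*30)*(-2))*(-19)) = 4823/(573 + (60*(-2))*(-19)) = 4823/(573 - 120*(-19)) = 4823/(573 + 2280) = 4823/2853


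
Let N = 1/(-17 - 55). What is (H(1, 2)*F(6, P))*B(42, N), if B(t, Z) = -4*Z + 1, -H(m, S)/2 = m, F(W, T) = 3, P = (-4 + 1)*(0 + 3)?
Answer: -19/3 ≈ -6.3333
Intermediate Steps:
P = -9 (P = -3*3 = -9)
H(m, S) = -2*m
N = -1/72 (N = 1/(-72) = -1/72 ≈ -0.013889)
B(t, Z) = 1 - 4*Z
(H(1, 2)*F(6, P))*B(42, N) = (-2*1*3)*(1 - 4*(-1/72)) = (-2*3)*(1 + 1/18) = -6*19/18 = -19/3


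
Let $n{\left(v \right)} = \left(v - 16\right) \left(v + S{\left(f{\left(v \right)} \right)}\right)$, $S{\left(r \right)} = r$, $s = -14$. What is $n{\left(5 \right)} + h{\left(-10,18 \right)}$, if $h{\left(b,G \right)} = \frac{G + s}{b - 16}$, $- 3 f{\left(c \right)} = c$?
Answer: $- \frac{1436}{39} \approx -36.82$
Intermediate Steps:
$f{\left(c \right)} = - \frac{c}{3}$
$h{\left(b,G \right)} = \frac{-14 + G}{-16 + b}$ ($h{\left(b,G \right)} = \frac{G - 14}{b - 16} = \frac{-14 + G}{-16 + b}$)
$n{\left(v \right)} = \frac{2 v \left(-16 + v\right)}{3}$ ($n{\left(v \right)} = \left(v - 16\right) \left(v - \frac{v}{3}\right) = \left(-16 + v\right) \frac{2 v}{3} = \frac{2 v \left(-16 + v\right)}{3}$)
$n{\left(5 \right)} + h{\left(-10,18 \right)} = \frac{2}{3} \cdot 5 \left(-16 + 5\right) + \frac{-14 + 18}{-16 - 10} = \frac{2}{3} \cdot 5 \left(-11\right) + \frac{1}{-26} \cdot 4 = - \frac{110}{3} - \frac{2}{13} = - \frac{1436}{39}$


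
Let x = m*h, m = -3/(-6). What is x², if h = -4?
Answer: 4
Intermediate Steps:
m = ½ (m = -3*(-⅙) = ½ ≈ 0.50000)
x = -2 (x = (½)*(-4) = -2)
x² = (-2)² = 4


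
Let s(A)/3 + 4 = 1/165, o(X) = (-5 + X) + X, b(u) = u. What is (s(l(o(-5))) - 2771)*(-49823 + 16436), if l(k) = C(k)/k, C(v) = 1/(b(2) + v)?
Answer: 5110347768/55 ≈ 9.2915e+7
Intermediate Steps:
C(v) = 1/(2 + v)
o(X) = -5 + 2*X
l(k) = 1/(k*(2 + k)) (l(k) = 1/((2 + k)*k) = 1/(k*(2 + k)))
s(A) = -659/55 (s(A) = -12 + 3/165 = -12 + 3*(1/165) = -12 + 1/55 = -659/55)
(s(l(o(-5))) - 2771)*(-49823 + 16436) = (-659/55 - 2771)*(-49823 + 16436) = -153064/55*(-33387) = 5110347768/55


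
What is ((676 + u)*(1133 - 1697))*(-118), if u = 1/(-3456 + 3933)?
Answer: 7153297352/159 ≈ 4.4989e+7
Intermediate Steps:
u = 1/477 ≈ 0.0020964
((676 + u)*(1133 - 1697))*(-118) = ((676 + 1/477)*(1133 - 1697))*(-118) = ((322453/477)*(-564))*(-118) = -60621164/159*(-118) = 7153297352/159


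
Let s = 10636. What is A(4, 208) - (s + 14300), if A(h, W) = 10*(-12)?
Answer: -25056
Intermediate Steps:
A(h, W) = -120
A(4, 208) - (s + 14300) = -120 - (10636 + 14300) = -120 - 1*24936 = -120 - 24936 = -25056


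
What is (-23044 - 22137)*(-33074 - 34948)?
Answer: 3073301982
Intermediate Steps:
(-23044 - 22137)*(-33074 - 34948) = -45181*(-68022) = 3073301982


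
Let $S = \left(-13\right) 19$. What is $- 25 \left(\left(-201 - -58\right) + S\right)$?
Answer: $9750$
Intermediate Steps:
$S = -247$
$- 25 \left(\left(-201 - -58\right) + S\right) = - 25 \left(\left(-201 - -58\right) - 247\right) = - 25 \left(\left(-201 + 58\right) - 247\right) = - 25 \left(-143 - 247\right) = \left(-25\right) \left(-390\right) = 9750$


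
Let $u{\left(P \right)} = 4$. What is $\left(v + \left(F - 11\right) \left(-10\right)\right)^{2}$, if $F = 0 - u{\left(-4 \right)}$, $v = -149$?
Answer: $1$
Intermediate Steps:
$F = -4$ ($F = 0 - 4 = -4$)
$\left(v + \left(F - 11\right) \left(-10\right)\right)^{2} = \left(-149 + \left(-4 - 11\right) \left(-10\right)\right)^{2} = \left(-149 - -150\right)^{2} = \left(-149 + 150\right)^{2} = 1^{2} = 1$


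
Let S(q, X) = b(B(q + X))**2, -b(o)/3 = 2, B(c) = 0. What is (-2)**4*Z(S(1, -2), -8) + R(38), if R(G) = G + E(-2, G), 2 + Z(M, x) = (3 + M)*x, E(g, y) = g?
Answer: -4988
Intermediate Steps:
b(o) = -6 (b(o) = -3*2 = -6)
S(q, X) = 36 (S(q, X) = (-6)**2 = 36)
Z(M, x) = -2 + x*(3 + M) (Z(M, x) = -2 + (3 + M)*x = -2 + x*(3 + M))
R(G) = -2 + G (R(G) = G - 2 = -2 + G)
(-2)**4*Z(S(1, -2), -8) + R(38) = (-2)**4*(-2 + 3*(-8) + 36*(-8)) + (-2 + 38) = 16*(-2 - 24 - 288) + 36 = 16*(-314) + 36 = -5024 + 36 = -4988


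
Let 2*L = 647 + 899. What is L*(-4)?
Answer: -3092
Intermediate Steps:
L = 773 (L = (647 + 899)/2 = (½)*1546 = 773)
L*(-4) = 773*(-4) = -3092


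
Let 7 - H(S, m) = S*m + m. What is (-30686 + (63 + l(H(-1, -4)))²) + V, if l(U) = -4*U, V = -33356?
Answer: -62817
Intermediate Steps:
H(S, m) = 7 - m - S*m (H(S, m) = 7 - (S*m + m) = 7 - (m + S*m) = 7 + (-m - S*m) = 7 - m - S*m)
(-30686 + (63 + l(H(-1, -4)))²) + V = (-30686 + (63 - 4*(7 - 1*(-4) - 1*(-1)*(-4)))²) - 33356 = (-30686 + (63 - 4*(7 + 4 - 4))²) - 33356 = (-30686 + (63 - 4*7)²) - 33356 = (-30686 + (63 - 28)²) - 33356 = (-30686 + 35²) - 33356 = (-30686 + 1225) - 33356 = -29461 - 33356 = -62817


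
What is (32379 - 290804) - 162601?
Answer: -421026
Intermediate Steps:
(32379 - 290804) - 162601 = -258425 - 162601 = -421026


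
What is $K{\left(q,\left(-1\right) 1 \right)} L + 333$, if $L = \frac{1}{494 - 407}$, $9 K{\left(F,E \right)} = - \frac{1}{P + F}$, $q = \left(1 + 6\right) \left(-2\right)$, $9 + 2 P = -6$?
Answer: $\frac{11211779}{33669} \approx 333.0$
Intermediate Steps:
$P = - \frac{15}{2}$ ($P = - \frac{9}{2} + \frac{1}{2} \left(-6\right) = - \frac{9}{2} - 3 = - \frac{15}{2} \approx -7.5$)
$q = -14$ ($q = 7 \left(-2\right) = -14$)
$K{\left(F,E \right)} = - \frac{1}{9 \left(- \frac{15}{2} + F\right)}$ ($K{\left(F,E \right)} = \frac{\left(-1\right) \frac{1}{- \frac{15}{2} + F}}{9} = - \frac{1}{9 \left(- \frac{15}{2} + F\right)}$)
$L = \frac{1}{87} \approx 0.011494$
$K{\left(q,\left(-1\right) 1 \right)} L + 333 = - \frac{2}{-135 + 18 \left(-14\right)} \frac{1}{87} + 333 = - \frac{2}{-135 - 252} \cdot \frac{1}{87} + 333 = - \frac{2}{-387} \cdot \frac{1}{87} + 333 = \left(-2\right) \left(- \frac{1}{387}\right) \frac{1}{87} + 333 = \frac{2}{387} \cdot \frac{1}{87} + 333 = \frac{2}{33669} + 333 = \frac{11211779}{33669}$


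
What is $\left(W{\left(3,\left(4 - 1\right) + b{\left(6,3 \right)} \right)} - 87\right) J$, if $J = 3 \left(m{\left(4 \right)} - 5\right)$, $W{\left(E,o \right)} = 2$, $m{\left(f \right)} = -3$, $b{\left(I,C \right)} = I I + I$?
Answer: $2040$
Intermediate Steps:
$b{\left(I,C \right)} = I + I^{2}$ ($b{\left(I,C \right)} = I^{2} + I = I + I^{2}$)
$J = -24$ ($J = 3 \left(-3 - 5\right) = 3 \left(-8\right) = -24$)
$\left(W{\left(3,\left(4 - 1\right) + b{\left(6,3 \right)} \right)} - 87\right) J = \left(2 - 87\right) \left(-24\right) = \left(-85\right) \left(-24\right) = 2040$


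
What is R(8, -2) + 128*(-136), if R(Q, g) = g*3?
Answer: -17414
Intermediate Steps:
R(Q, g) = 3*g
R(8, -2) + 128*(-136) = 3*(-2) + 128*(-136) = -6 - 17408 = -17414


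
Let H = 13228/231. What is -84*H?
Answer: -52912/11 ≈ -4810.2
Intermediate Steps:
H = 13228/231 (H = 13228*(1/231) = 13228/231 ≈ 57.264)
-84*H = -84*13228/231 = -52912/11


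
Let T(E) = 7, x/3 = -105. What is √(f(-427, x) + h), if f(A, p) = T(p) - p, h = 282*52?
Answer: √14986 ≈ 122.42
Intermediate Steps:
x = -315 (x = 3*(-105) = -315)
h = 14664
f(A, p) = 7 - p
√(f(-427, x) + h) = √((7 - 1*(-315)) + 14664) = √((7 + 315) + 14664) = √(322 + 14664) = √14986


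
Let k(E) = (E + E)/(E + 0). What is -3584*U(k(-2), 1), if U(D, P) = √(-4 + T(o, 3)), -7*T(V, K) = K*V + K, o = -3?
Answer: -512*I*√154 ≈ -6353.8*I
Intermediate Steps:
T(V, K) = -K/7 - K*V/7 (T(V, K) = -(K*V + K)/7 = -(K + K*V)/7 = -K/7 - K*V/7)
k(E) = 2 (k(E) = (2*E)/E = 2)
U(D, P) = I*√154/7 (U(D, P) = √(-4 - ⅐*3*(1 - 3)) = √(-4 - ⅐*3*(-2)) = √(-4 + 6/7) = √(-22/7) = I*√154/7)
-3584*U(k(-2), 1) = -512*I*√154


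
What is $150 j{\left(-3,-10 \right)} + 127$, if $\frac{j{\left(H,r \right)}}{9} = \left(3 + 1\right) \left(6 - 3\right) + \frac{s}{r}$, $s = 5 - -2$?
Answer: $15382$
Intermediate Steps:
$s = 7$ ($s = 5 + 2 = 7$)
$j{\left(H,r \right)} = 108 + \frac{63}{r}$ ($j{\left(H,r \right)} = 9 \left(\left(3 + 1\right) \left(6 - 3\right) + \frac{7}{r}\right) = 9 \left(4 \cdot 3 + \frac{7}{r}\right) = 9 \left(12 + \frac{7}{r}\right) = 108 + \frac{63}{r}$)
$150 j{\left(-3,-10 \right)} + 127 = 150 \left(108 + \frac{63}{-10}\right) + 127 = 150 \left(108 + 63 \left(- \frac{1}{10}\right)\right) + 127 = 150 \left(108 - \frac{63}{10}\right) + 127 = 150 \cdot \frac{1017}{10} + 127 = 15255 + 127 = 15382$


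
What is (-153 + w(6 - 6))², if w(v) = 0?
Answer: 23409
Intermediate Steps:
(-153 + w(6 - 6))² = (-153 + 0)² = (-153)² = 23409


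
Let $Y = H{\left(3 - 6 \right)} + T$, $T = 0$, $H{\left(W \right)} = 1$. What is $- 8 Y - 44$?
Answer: $-52$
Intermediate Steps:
$Y = 1$ ($Y = 1 + 0 = 1$)
$- 8 Y - 44 = \left(-8\right) 1 - 44 = -8 - 44 = -52$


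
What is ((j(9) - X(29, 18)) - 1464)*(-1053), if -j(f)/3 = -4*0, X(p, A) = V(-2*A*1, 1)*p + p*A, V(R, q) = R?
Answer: 991926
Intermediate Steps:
X(p, A) = -A*p (X(p, A) = (-2*A*1)*p + p*A = (-2*A)*p + A*p = -2*A*p + A*p = -A*p)
j(f) = 0 (j(f) = -(-12)*0 = -3*0 = 0)
((j(9) - X(29, 18)) - 1464)*(-1053) = ((0 - (-1)*18*29) - 1464)*(-1053) = ((0 - 1*(-522)) - 1464)*(-1053) = ((0 + 522) - 1464)*(-1053) = (522 - 1464)*(-1053) = -942*(-1053) = 991926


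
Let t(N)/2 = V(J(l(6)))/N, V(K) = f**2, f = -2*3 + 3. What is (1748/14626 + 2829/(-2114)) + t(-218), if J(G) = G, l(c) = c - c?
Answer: -2192788807/1685105338 ≈ -1.3013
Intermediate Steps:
l(c) = 0
f = -3 (f = -6 + 3 = -3)
V(K) = 9 (V(K) = (-3)**2 = 9)
t(N) = 18/N (t(N) = 2*(9/N) = 18/N)
(1748/14626 + 2829/(-2114)) + t(-218) = (1748/14626 + 2829/(-2114)) + 18/(-218) = (1748*(1/14626) + 2829*(-1/2114)) + 18*(-1/218) = (874/7313 - 2829/2114) - 9/109 = -18840841/15459682 - 9/109 = -2192788807/1685105338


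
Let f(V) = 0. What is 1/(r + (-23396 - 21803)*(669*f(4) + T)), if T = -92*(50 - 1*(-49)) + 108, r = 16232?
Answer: 1/406807232 ≈ 2.4582e-9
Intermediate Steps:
T = -9000 (T = -92*(50 + 49) + 108 = -92*99 + 108 = -9108 + 108 = -9000)
1/(r + (-23396 - 21803)*(669*f(4) + T)) = 1/(16232 + (-23396 - 21803)*(669*0 - 9000)) = 1/(16232 - 45199*(0 - 9000)) = 1/(16232 - 45199*(-9000)) = 1/(16232 + 406791000) = 1/406807232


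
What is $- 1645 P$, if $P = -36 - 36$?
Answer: $118440$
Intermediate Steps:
$P = -72$ ($P = -36 - 36 = -72$)
$- 1645 P = \left(-1645\right) \left(-72\right) = 118440$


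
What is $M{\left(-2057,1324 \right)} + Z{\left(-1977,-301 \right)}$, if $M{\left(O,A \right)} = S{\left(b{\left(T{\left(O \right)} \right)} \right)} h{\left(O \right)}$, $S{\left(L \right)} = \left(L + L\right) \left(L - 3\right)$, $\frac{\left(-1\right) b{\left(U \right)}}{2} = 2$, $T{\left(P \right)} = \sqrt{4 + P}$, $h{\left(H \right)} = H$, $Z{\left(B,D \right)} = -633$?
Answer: $-115825$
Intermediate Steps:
$b{\left(U \right)} = -4$ ($b{\left(U \right)} = \left(-2\right) 2 = -4$)
$S{\left(L \right)} = 2 L \left(-3 + L\right)$
$M{\left(O,A \right)} = 56 O$ ($M{\left(O,A \right)} = 2 \left(-4\right) \left(-3 - 4\right) O = 2 \left(-4\right) \left(-7\right) O = 56 O$)
$M{\left(-2057,1324 \right)} + Z{\left(-1977,-301 \right)} = 56 \left(-2057\right) - 633 = -115192 - 633 = -115825$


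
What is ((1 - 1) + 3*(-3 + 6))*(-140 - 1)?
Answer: -1269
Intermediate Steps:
((1 - 1) + 3*(-3 + 6))*(-140 - 1) = (0 + 3*3)*(-141) = (0 + 9)*(-141) = 9*(-141) = -1269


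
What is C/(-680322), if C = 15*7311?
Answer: -36555/226774 ≈ -0.16120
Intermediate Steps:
C = 109665
C/(-680322) = 109665/(-680322) = 109665*(-1/680322) = -36555/226774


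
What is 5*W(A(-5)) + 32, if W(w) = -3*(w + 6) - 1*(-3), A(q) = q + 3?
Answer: -13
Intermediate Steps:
A(q) = 3 + q
W(w) = -15 - 3*w (W(w) = -3*(6 + w) + 3 = (-18 - 3*w) + 3 = -15 - 3*w)
5*W(A(-5)) + 32 = 5*(-15 - 3*(3 - 5)) + 32 = 5*(-15 - 3*(-2)) + 32 = 5*(-15 + 6) + 32 = 5*(-9) + 32 = -45 + 32 = -13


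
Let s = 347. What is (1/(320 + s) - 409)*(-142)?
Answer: 38737884/667 ≈ 58078.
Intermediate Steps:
(1/(320 + s) - 409)*(-142) = (1/(320 + 347) - 409)*(-142) = (1/667 - 409)*(-142) = -272802/667*(-142) = 38737884/667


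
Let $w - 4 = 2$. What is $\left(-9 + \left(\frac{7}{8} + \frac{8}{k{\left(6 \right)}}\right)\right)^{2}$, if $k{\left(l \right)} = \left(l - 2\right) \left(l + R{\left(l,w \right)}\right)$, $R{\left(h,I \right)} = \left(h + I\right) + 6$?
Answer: $\frac{37249}{576} \approx 64.668$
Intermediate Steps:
$w = 6$ ($w = 4 + 2 = 6$)
$R{\left(h,I \right)} = 6 + I + h$ ($R{\left(h,I \right)} = \left(I + h\right) + 6 = 6 + I + h$)
$k{\left(l \right)} = \left(-2 + l\right) \left(12 + 2 l\right)$ ($k{\left(l \right)} = \left(l - 2\right) \left(l + \left(6 + 6 + l\right)\right) = \left(-2 + l\right) \left(l + \left(12 + l\right)\right) = \left(-2 + l\right) \left(12 + 2 l\right)$)
$\left(-9 + \left(\frac{7}{8} + \frac{8}{k{\left(6 \right)}}\right)\right)^{2} = \left(-9 + \left(\frac{7}{8} + \frac{8}{-24 + 2 \cdot 6^{2} + 8 \cdot 6}\right)\right)^{2} = \left(-9 + \left(7 \cdot \frac{1}{8} + \frac{8}{-24 + 2 \cdot 36 + 48}\right)\right)^{2} = \left(-9 + \left(\frac{7}{8} + \frac{8}{-24 + 72 + 48}\right)\right)^{2} = \left(-9 + \left(\frac{7}{8} + \frac{8}{96}\right)\right)^{2} = \left(-9 + \left(\frac{7}{8} + 8 \cdot \frac{1}{96}\right)\right)^{2} = \left(-9 + \left(\frac{7}{8} + \frac{1}{12}\right)\right)^{2} = \left(-9 + \frac{23}{24}\right)^{2} = \left(- \frac{193}{24}\right)^{2} = \frac{37249}{576}$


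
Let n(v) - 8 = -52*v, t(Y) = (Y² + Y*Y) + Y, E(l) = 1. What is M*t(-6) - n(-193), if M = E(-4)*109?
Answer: -2850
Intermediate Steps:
t(Y) = Y + 2*Y² (t(Y) = (Y² + Y²) + Y = 2*Y² + Y = Y + 2*Y²)
M = 109 (M = 1*109 = 109)
n(v) = 8 - 52*v
M*t(-6) - n(-193) = 109*(-6*(1 + 2*(-6))) - (8 - 52*(-193)) = 109*(-6*(1 - 12)) - (8 + 10036) = 109*(-6*(-11)) - 1*10044 = 109*66 - 10044 = 7194 - 10044 = -2850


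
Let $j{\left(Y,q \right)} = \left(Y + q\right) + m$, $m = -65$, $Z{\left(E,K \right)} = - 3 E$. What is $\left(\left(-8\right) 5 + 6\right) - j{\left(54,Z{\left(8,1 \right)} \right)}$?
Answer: $1$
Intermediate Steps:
$j{\left(Y,q \right)} = -65 + Y + q$ ($j{\left(Y,q \right)} = \left(Y + q\right) - 65 = -65 + Y + q$)
$\left(\left(-8\right) 5 + 6\right) - j{\left(54,Z{\left(8,1 \right)} \right)} = \left(\left(-8\right) 5 + 6\right) - \left(-65 + 54 - 24\right) = \left(-40 + 6\right) - \left(-65 + 54 - 24\right) = -34 - -35 = -34 + 35 = 1$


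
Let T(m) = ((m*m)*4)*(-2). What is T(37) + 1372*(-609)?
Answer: -846500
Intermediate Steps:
T(m) = -8*m² (T(m) = (m²*4)*(-2) = (4*m²)*(-2) = -8*m²)
T(37) + 1372*(-609) = -8*37² + 1372*(-609) = -8*1369 - 835548 = -10952 - 835548 = -846500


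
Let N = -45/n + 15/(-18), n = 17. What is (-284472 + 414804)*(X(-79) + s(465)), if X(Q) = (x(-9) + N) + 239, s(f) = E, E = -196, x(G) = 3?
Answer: 94208314/17 ≈ 5.5417e+6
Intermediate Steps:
N = -355/102 (N = -45/17 + 15/(-18) = -45*1/17 + 15*(-1/18) = -45/17 - 5/6 = -355/102 ≈ -3.4804)
s(f) = -196
X(Q) = 24329/102 (X(Q) = (3 - 355/102) + 239 = -49/102 + 239 = 24329/102)
(-284472 + 414804)*(X(-79) + s(465)) = (-284472 + 414804)*(24329/102 - 196) = 130332*(4337/102) = 94208314/17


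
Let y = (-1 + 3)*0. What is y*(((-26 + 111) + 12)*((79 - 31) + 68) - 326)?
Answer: 0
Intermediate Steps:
y = 0 (y = 2*0 = 0)
y*(((-26 + 111) + 12)*((79 - 31) + 68) - 326) = 0*(((-26 + 111) + 12)*((79 - 31) + 68) - 326) = 0*((85 + 12)*(48 + 68) - 326) = 0*(97*116 - 326) = 0*(11252 - 326) = 0*10926 = 0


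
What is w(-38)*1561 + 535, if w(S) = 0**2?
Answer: 535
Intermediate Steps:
w(S) = 0
w(-38)*1561 + 535 = 0*1561 + 535 = 0 + 535 = 535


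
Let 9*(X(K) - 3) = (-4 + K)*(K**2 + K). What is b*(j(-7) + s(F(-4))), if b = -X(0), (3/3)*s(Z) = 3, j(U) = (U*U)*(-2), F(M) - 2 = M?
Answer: 285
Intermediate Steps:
F(M) = 2 + M
X(K) = 3 + (-4 + K)*(K + K**2)/9 (X(K) = 3 + ((-4 + K)*(K**2 + K))/9 = 3 + ((-4 + K)*(K + K**2))/9 = 3 + (-4 + K)*(K + K**2)/9)
j(U) = -2*U**2 (j(U) = U**2*(-2) = -2*U**2)
s(Z) = 3
b = -3 (b = -(3 - 4/9*0 - 1/3*0**2 + (1/9)*0**3) = -(3 + 0 - 1/3*0 + (1/9)*0) = -(3 + 0 + 0 + 0) = -1*3 = -3)
b*(j(-7) + s(F(-4))) = -3*(-2*(-7)**2 + 3) = -3*(-2*49 + 3) = -3*(-98 + 3) = -3*(-95) = 285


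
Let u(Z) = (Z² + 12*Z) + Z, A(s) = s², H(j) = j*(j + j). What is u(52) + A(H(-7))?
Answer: 12984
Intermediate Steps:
H(j) = 2*j² (H(j) = j*(2*j) = 2*j²)
u(Z) = Z² + 13*Z
u(52) + A(H(-7)) = 52*(13 + 52) + (2*(-7)²)² = 52*65 + (2*49)² = 3380 + 98² = 3380 + 9604 = 12984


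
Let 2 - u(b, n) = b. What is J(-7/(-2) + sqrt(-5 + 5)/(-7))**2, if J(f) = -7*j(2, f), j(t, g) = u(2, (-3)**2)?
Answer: 0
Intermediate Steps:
u(b, n) = 2 - b
j(t, g) = 0 (j(t, g) = 2 - 1*2 = 2 - 2 = 0)
J(f) = 0 (J(f) = -7*0 = 0)
J(-7/(-2) + sqrt(-5 + 5)/(-7))**2 = 0**2 = 0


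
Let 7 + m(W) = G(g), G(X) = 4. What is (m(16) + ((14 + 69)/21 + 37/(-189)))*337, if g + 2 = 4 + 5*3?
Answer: 48191/189 ≈ 254.98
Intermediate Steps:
g = 17 (g = -2 + (4 + 5*3) = -2 + (4 + 15) = -2 + 19 = 17)
m(W) = -3 (m(W) = -7 + 4 = -3)
(m(16) + ((14 + 69)/21 + 37/(-189)))*337 = (-3 + ((14 + 69)/21 + 37/(-189)))*337 = (-3 + (83*(1/21) + 37*(-1/189)))*337 = (-3 + (83/21 - 37/189))*337 = (-3 + 710/189)*337 = (143/189)*337 = 48191/189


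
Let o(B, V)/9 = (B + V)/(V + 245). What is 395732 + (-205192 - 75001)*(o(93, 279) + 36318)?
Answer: -1333245148643/131 ≈ -1.0177e+10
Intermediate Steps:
o(B, V) = 9*(B + V)/(245 + V) (o(B, V) = 9*((B + V)/(V + 245)) = 9*((B + V)/(245 + V)) = 9*(B + V)/(245 + V))
395732 + (-205192 - 75001)*(o(93, 279) + 36318) = 395732 + (-205192 - 75001)*(9*(93 + 279)/(245 + 279) + 36318) = 395732 - 280193*(9*372/524 + 36318) = 395732 - 280193*(9*(1/524)*372 + 36318) = 395732 - 280193*(837/131 + 36318) = 395732 - 280193*4758495/131 = 395732 - 1333296989535/131 = -1333245148643/131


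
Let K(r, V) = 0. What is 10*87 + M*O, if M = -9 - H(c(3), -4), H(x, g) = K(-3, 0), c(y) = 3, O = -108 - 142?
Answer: 3120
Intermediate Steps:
O = -250
H(x, g) = 0
M = -9 (M = -9 - 1*0 = -9 + 0 = -9)
10*87 + M*O = 10*87 - 9*(-250) = 870 + 2250 = 3120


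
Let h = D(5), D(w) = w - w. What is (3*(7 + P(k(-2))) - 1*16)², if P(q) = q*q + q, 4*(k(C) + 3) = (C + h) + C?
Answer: 1681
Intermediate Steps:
D(w) = 0
h = 0
k(C) = -3 + C/2 (k(C) = -3 + ((C + 0) + C)/4 = -3 + (C + C)/4 = -3 + (2*C)/4 = -3 + C/2)
P(q) = q + q² (P(q) = q² + q = q + q²)
(3*(7 + P(k(-2))) - 1*16)² = (3*(7 + (-3 + (½)*(-2))*(1 + (-3 + (½)*(-2)))) - 1*16)² = (3*(7 + (-3 - 1)*(1 + (-3 - 1))) - 16)² = (3*(7 - 4*(1 - 4)) - 16)² = (3*(7 - 4*(-3)) - 16)² = (3*(7 + 12) - 16)² = (3*19 - 16)² = (57 - 16)² = 41² = 1681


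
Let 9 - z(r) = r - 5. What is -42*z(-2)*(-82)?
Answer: 55104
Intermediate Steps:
z(r) = 14 - r (z(r) = 9 - (r - 5) = 9 - (-5 + r) = 9 + (5 - r) = 14 - r)
-42*z(-2)*(-82) = -42*(14 - 1*(-2))*(-82) = -42*(14 + 2)*(-82) = -42*16*(-82) = -672*(-82) = 55104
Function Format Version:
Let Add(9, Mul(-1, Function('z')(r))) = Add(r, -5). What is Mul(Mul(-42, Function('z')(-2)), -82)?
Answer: 55104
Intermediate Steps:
Function('z')(r) = Add(14, Mul(-1, r)) (Function('z')(r) = Add(9, Mul(-1, Add(r, -5))) = Add(9, Mul(-1, Add(-5, r))) = Add(9, Add(5, Mul(-1, r))) = Add(14, Mul(-1, r)))
Mul(Mul(-42, Function('z')(-2)), -82) = Mul(Mul(-42, Add(14, Mul(-1, -2))), -82) = Mul(Mul(-42, Add(14, 2)), -82) = Mul(Mul(-42, 16), -82) = Mul(-672, -82) = 55104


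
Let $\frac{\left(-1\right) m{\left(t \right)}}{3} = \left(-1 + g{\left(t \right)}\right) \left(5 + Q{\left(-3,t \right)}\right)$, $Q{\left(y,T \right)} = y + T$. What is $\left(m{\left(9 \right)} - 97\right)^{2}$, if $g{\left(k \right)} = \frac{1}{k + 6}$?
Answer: $\frac{109561}{25} \approx 4382.4$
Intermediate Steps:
$Q{\left(y,T \right)} = T + y$
$g{\left(k \right)} = \frac{1}{6 + k}$
$m{\left(t \right)} = - 3 \left(-1 + \frac{1}{6 + t}\right) \left(2 + t\right)$ ($m{\left(t \right)} = - 3 \left(-1 + \frac{1}{6 + t}\right) \left(5 + \left(t - 3\right)\right) = - 3 \left(-1 + \frac{1}{6 + t}\right) \left(5 + \left(-3 + t\right)\right) = - 3 \left(-1 + \frac{1}{6 + t}\right) \left(2 + t\right)$)
$\left(m{\left(9 \right)} - 97\right)^{2} = \left(\frac{3 \left(10 + 9^{2} + 7 \cdot 9\right)}{6 + 9} - 97\right)^{2} = \left(\frac{3 \left(10 + 81 + 63\right)}{15} - 97\right)^{2} = \left(3 \cdot \frac{1}{15} \cdot 154 - 97\right)^{2} = \left(\frac{154}{5} - 97\right)^{2} = \left(- \frac{331}{5}\right)^{2} = \frac{109561}{25}$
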